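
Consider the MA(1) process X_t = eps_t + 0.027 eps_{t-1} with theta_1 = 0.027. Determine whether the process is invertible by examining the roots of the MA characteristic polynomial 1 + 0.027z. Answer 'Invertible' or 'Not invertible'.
\text{Invertible}

The MA(q) characteristic polynomial is P(z) = 1 + 0.027z.
Invertibility requires all roots to lie outside the unit circle, i.e. |z| > 1 for every root.
This is linear in z: 1 + (0.027) z = 0  =>  z = -1/(0.027) = -37.037037,  |z| = 37.037037.
Moduli of all roots: 37.0370.
All moduli strictly greater than 1? Yes.
Verdict: Invertible.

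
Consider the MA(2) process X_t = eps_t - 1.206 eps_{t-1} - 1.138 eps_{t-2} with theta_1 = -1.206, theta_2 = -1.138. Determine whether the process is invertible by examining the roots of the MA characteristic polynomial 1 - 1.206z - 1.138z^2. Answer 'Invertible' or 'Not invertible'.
\text{Not invertible}

The MA(q) characteristic polynomial is P(z) = 1 - 1.206z - 1.138z^2.
Invertibility requires all roots to lie outside the unit circle, i.e. |z| > 1 for every root.
Set 1 + (-1.206) z + (-1.138) z^2 = 0, i.e. a z^2 + b z + c = 0 with a = -1.138, b = -1.206, c = 1.
Discriminant D = b^2 - 4ac = (-1.206)^2 - 4*(-1.138)*1 = 1.454436 - (-4.552) = 6.006436.
D >= 0, so the roots are real: z = (-b +/- sqrt(D)) / (2a) = (1.206 +/- 2.450803) / (-2.276).
  z_1 = (1.206 + 2.450803) / (-2.276) = -1.6067,   |z_1| = 1.6067.
  z_2 = (1.206 - 2.450803) / (-2.276) = 0.5469,   |z_2| = 0.5469.
Moduli of all roots: 1.6067, 0.5469.
All moduli strictly greater than 1? No.
Verdict: Not invertible.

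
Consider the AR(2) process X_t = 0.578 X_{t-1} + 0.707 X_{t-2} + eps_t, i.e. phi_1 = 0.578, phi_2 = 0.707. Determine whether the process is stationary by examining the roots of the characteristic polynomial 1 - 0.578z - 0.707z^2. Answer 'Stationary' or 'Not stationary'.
\text{Not stationary}

The AR(p) characteristic polynomial is P(z) = 1 - 0.578z - 0.707z^2.
Stationarity requires all roots to lie outside the unit circle, i.e. |z| > 1 for every root.
Set 1 + (-0.578) z + (-0.707) z^2 = 0, i.e. a z^2 + b z + c = 0 with a = -0.707, b = -0.578, c = 1.
Discriminant D = b^2 - 4ac = (-0.578)^2 - 4*(-0.707)*1 = 0.334084 - (-2.828) = 3.162084.
D >= 0, so the roots are real: z = (-b +/- sqrt(D)) / (2a) = (0.578 +/- 1.778225) / (-1.414).
  z_1 = (0.578 + 1.778225) / (-1.414) = -1.6664,   |z_1| = 1.6664.
  z_2 = (0.578 - 1.778225) / (-1.414) = 0.8488,   |z_2| = 0.8488.
Moduli of all roots: 1.6664, 0.8488.
All moduli strictly greater than 1? No.
Verdict: Not stationary.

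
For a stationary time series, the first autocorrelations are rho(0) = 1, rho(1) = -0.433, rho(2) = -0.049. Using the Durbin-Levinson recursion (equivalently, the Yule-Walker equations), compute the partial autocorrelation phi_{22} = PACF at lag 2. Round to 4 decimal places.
\phi_{22} = -0.2911

The PACF at lag k is phi_{kk}, the last component of the solution
to the Yule-Walker system G_k phi = r_k where
  (G_k)_{ij} = rho(|i - j|), (r_k)_i = rho(i), i,j = 1..k.
Equivalently, Durbin-Levinson gives phi_{kk} iteratively:
  phi_{11} = rho(1)
  phi_{kk} = [rho(k) - sum_{j=1..k-1} phi_{k-1,j} rho(k-j)]
            / [1 - sum_{j=1..k-1} phi_{k-1,j} rho(j)],
  phi_{k,j} = phi_{k-1,j} - phi_{kk} phi_{k-1,k-j},  j = 1..k-1.
Step k = 1:
  phi_11 = rho(1) = -0.433.
Step k = 2:
  phi_22 = [rho(2) - phi_11 rho(1)] / [1 - phi_11 rho(1)] = [-0.049 - (-0.433)(-0.433)] / [1 - (-0.433)(-0.433)]
         = -0.236489 / 0.812511 = -0.2911.
Therefore phi_{22} = -0.2911.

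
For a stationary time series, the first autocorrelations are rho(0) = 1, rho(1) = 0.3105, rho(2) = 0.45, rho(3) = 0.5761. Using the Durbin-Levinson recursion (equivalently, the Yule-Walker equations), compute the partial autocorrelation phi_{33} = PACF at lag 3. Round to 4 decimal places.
\phi_{33} = 0.4829

The PACF at lag k is phi_{kk}, the last component of the solution
to the Yule-Walker system G_k phi = r_k where
  (G_k)_{ij} = rho(|i - j|), (r_k)_i = rho(i), i,j = 1..k.
Equivalently, Durbin-Levinson gives phi_{kk} iteratively:
  phi_{11} = rho(1)
  phi_{kk} = [rho(k) - sum_{j=1..k-1} phi_{k-1,j} rho(k-j)]
            / [1 - sum_{j=1..k-1} phi_{k-1,j} rho(j)],
  phi_{k,j} = phi_{k-1,j} - phi_{kk} phi_{k-1,k-j},  j = 1..k-1.
Step k = 1:
  phi_11 = rho(1) = 0.3105.
Step k = 2:
  phi_22 = [rho(2) - phi_11 rho(1)] / [1 - phi_11 rho(1)] = [0.45 - (0.3105)(0.3105)] / [1 - (0.3105)(0.3105)]
         = 0.35358975 / 0.90358975 = 0.391317.
  Update: phi_21 = phi_11 - phi_22 phi_11 = 0.3105 - (0.391317)(0.3105) = 0.188996.
Step k = 3:
  phi_33 = [rho(3) - phi_21 rho(2) - phi_22 rho(1)] / [1 - phi_21 rho(1) - phi_22 rho(2)]
    numerator   = 0.5761 - (0.188996)(0.45) - (0.391317)(0.3105) = 0.36954789
    denominator = 1 - (0.188996)(0.3105) - (0.391317)(0.45) = 0.76522418
  phi_33 = 0.36954789 / 0.76522418 = 0.4829.
Therefore phi_{33} = 0.4829.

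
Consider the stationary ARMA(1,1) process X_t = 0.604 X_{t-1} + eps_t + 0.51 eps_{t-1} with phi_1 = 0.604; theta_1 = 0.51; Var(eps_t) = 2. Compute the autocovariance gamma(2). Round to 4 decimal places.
\gamma(2) = 2.7712

Multiply the model equation by X_{t-k} and take expectations. With theta_0 = psi_0 = 1 and psi_j the MA(infinity) weights, this gives
  gamma(k) - sum_i phi_i gamma(k-i) = c_k,
  c_k = sigma^2 * sum_{j=k..q} theta_j psi_{j-k}   (c_k = 0 for k > q),
using gamma(-m) = gamma(m).
psi-weights needed (psi_j = theta_j + sum_i phi_i psi_{j-i}):
  psi_1 = theta_1 + phi_1 = 0.51 + (0.604) = 1.114
Right-hand sides:
  c_0 = sigma^2 (1 + theta_1 psi_1) = 2 * (1 + (0.51)(1.114)) = 2 * 1.56814 = 3.13628
  c_1 = sigma^2 theta_1 = 2 * (0.51) = 1.02
  c_2 = 0
Equations for k = 0 and k = 1 (AR order 1):
  gamma(0) = phi_1 gamma(1) + c_0
  gamma(1) = phi_1 gamma(0) + c_1
Substituting the second into the first: gamma(0) (1 - phi_1^2) = c_0 + phi_1 c_1, so
  gamma(0) = (c_0 + phi_1 c_1) / (1 - phi_1^2) = (3.13628 + (0.604)(1.02)) / (1 - (0.604)^2) = 3.75236 / 0.635184 = 5.907517.
  gamma(1) = phi_1 gamma(0) + c_1 = (0.604)(5.907517) + (1.02) = 4.58814.
For k = 2 (> q): gamma(2) = phi_1 gamma(1) = (0.604)(4.58814) = 2.771237.
Therefore gamma(2) = 2.7712 (to 4 decimal places).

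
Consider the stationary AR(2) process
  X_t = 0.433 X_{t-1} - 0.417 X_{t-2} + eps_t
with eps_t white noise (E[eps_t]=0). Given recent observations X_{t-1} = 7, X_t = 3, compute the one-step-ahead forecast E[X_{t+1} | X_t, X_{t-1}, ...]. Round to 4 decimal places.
E[X_{t+1} \mid \mathcal F_t] = -1.6200

For an AR(p) model X_t = c + sum_i phi_i X_{t-i} + eps_t, the
one-step-ahead conditional mean is
  E[X_{t+1} | X_t, ...] = c + sum_i phi_i X_{t+1-i}.
Substitute known values:
  E[X_{t+1} | ...] = (0.433) * (3) + (-0.417) * (7)
                   = -1.6200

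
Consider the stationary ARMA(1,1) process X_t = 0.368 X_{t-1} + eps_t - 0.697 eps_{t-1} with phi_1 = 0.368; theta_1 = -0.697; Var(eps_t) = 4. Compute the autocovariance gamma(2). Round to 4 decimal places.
\gamma(2) = -0.4165

Multiply the model equation by X_{t-k} and take expectations. With theta_0 = psi_0 = 1 and psi_j the MA(infinity) weights, this gives
  gamma(k) - sum_i phi_i gamma(k-i) = c_k,
  c_k = sigma^2 * sum_{j=k..q} theta_j psi_{j-k}   (c_k = 0 for k > q),
using gamma(-m) = gamma(m).
psi-weights needed (psi_j = theta_j + sum_i phi_i psi_{j-i}):
  psi_1 = theta_1 + phi_1 = -0.697 + (0.368) = -0.329
Right-hand sides:
  c_0 = sigma^2 (1 + theta_1 psi_1) = 4 * (1 + (-0.697)(-0.329)) = 4 * 1.229313 = 4.917252
  c_1 = sigma^2 theta_1 = 4 * (-0.697) = -2.788
  c_2 = 0
Equations for k = 0 and k = 1 (AR order 1):
  gamma(0) = phi_1 gamma(1) + c_0
  gamma(1) = phi_1 gamma(0) + c_1
Substituting the second into the first: gamma(0) (1 - phi_1^2) = c_0 + phi_1 c_1, so
  gamma(0) = (c_0 + phi_1 c_1) / (1 - phi_1^2) = (4.917252 + (0.368)(-2.788)) / (1 - (0.368)^2) = 3.891268 / 0.864576 = 4.500782.
  gamma(1) = phi_1 gamma(0) + c_1 = (0.368)(4.500782) + (-2.788) = -1.131712.
For k = 2 (> q): gamma(2) = phi_1 gamma(1) = (0.368)(-1.131712) = -0.41647.
Therefore gamma(2) = -0.4165 (to 4 decimal places).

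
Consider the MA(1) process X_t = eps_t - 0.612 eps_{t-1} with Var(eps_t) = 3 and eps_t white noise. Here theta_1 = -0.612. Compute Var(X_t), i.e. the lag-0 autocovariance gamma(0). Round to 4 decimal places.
\gamma(0) = 4.1236

For an MA(q) process X_t = eps_t + sum_i theta_i eps_{t-i} with
Var(eps_t) = sigma^2, the variance is
  gamma(0) = sigma^2 * (1 + sum_i theta_i^2).
  sum_i theta_i^2 = (-0.612)^2 = 0.374544.
  gamma(0) = 3 * (1 + 0.374544) = 3 * 1.374544 = 4.123632, which rounds to 4.1236.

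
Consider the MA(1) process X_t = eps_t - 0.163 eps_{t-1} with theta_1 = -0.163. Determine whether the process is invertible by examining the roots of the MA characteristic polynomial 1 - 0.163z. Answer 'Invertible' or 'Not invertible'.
\text{Invertible}

The MA(q) characteristic polynomial is P(z) = 1 - 0.163z.
Invertibility requires all roots to lie outside the unit circle, i.e. |z| > 1 for every root.
This is linear in z: 1 + (-0.163) z = 0  =>  z = -1/(-0.163) = 6.134969,  |z| = 6.134969.
Moduli of all roots: 6.1350.
All moduli strictly greater than 1? Yes.
Verdict: Invertible.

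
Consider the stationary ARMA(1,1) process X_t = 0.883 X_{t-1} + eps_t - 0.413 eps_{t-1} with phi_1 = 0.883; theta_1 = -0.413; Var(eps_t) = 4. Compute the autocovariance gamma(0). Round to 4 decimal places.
\gamma(0) = 8.0107

Multiply the model equation by X_{t-k} and take expectations. With theta_0 = psi_0 = 1 and psi_j the MA(infinity) weights, this gives
  gamma(k) - sum_i phi_i gamma(k-i) = c_k,
  c_k = sigma^2 * sum_{j=k..q} theta_j psi_{j-k}   (c_k = 0 for k > q),
using gamma(-m) = gamma(m).
psi-weights needed (psi_j = theta_j + sum_i phi_i psi_{j-i}):
  psi_1 = theta_1 + phi_1 = -0.413 + (0.883) = 0.47
Right-hand sides:
  c_0 = sigma^2 (1 + theta_1 psi_1) = 4 * (1 + (-0.413)(0.47)) = 4 * 0.80589 = 3.22356
  c_1 = sigma^2 theta_1 = 4 * (-0.413) = -1.652
  c_2 = 0
Equations for k = 0 and k = 1 (AR order 1):
  gamma(0) = phi_1 gamma(1) + c_0
  gamma(1) = phi_1 gamma(0) + c_1
Substituting the second into the first: gamma(0) (1 - phi_1^2) = c_0 + phi_1 c_1, so
  gamma(0) = (c_0 + phi_1 c_1) / (1 - phi_1^2) = (3.22356 + (0.883)(-1.652)) / (1 - (0.883)^2) = 1.764844 / 0.220311 = 8.010694.
Therefore gamma(0) = 8.0107 (to 4 decimal places).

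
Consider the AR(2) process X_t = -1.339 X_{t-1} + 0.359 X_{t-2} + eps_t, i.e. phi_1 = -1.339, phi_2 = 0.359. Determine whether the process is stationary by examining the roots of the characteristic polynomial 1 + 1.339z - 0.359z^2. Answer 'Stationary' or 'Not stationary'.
\text{Not stationary}

The AR(p) characteristic polynomial is P(z) = 1 + 1.339z - 0.359z^2.
Stationarity requires all roots to lie outside the unit circle, i.e. |z| > 1 for every root.
Set 1 + (1.339) z + (-0.359) z^2 = 0, i.e. a z^2 + b z + c = 0 with a = -0.359, b = 1.339, c = 1.
Discriminant D = b^2 - 4ac = (1.339)^2 - 4*(-0.359)*1 = 1.792921 - (-1.436) = 3.228921.
D >= 0, so the roots are real: z = (-b +/- sqrt(D)) / (2a) = (-1.339 +/- 1.79692) / (-0.718).
  z_1 = (-1.339 + 1.79692) / (-0.718) = -0.6378,   |z_1| = 0.6378.
  z_2 = (-1.339 - 1.79692) / (-0.718) = 4.3676,   |z_2| = 4.3676.
Moduli of all roots: 0.6378, 4.3676.
All moduli strictly greater than 1? No.
Verdict: Not stationary.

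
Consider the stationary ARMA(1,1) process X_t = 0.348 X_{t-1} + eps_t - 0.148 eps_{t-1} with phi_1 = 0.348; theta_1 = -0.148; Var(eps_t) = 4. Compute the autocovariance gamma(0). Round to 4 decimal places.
\gamma(0) = 4.1820

Multiply the model equation by X_{t-k} and take expectations. With theta_0 = psi_0 = 1 and psi_j the MA(infinity) weights, this gives
  gamma(k) - sum_i phi_i gamma(k-i) = c_k,
  c_k = sigma^2 * sum_{j=k..q} theta_j psi_{j-k}   (c_k = 0 for k > q),
using gamma(-m) = gamma(m).
psi-weights needed (psi_j = theta_j + sum_i phi_i psi_{j-i}):
  psi_1 = theta_1 + phi_1 = -0.148 + (0.348) = 0.2
Right-hand sides:
  c_0 = sigma^2 (1 + theta_1 psi_1) = 4 * (1 + (-0.148)(0.2)) = 4 * 0.9704 = 3.8816
  c_1 = sigma^2 theta_1 = 4 * (-0.148) = -0.592
  c_2 = 0
Equations for k = 0 and k = 1 (AR order 1):
  gamma(0) = phi_1 gamma(1) + c_0
  gamma(1) = phi_1 gamma(0) + c_1
Substituting the second into the first: gamma(0) (1 - phi_1^2) = c_0 + phi_1 c_1, so
  gamma(0) = (c_0 + phi_1 c_1) / (1 - phi_1^2) = (3.8816 + (0.348)(-0.592)) / (1 - (0.348)^2) = 3.675584 / 0.878896 = 4.182047.
Therefore gamma(0) = 4.1820 (to 4 decimal places).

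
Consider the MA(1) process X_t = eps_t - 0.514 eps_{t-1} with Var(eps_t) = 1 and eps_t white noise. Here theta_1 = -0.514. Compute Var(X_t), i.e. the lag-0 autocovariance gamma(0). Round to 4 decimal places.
\gamma(0) = 1.2642

For an MA(q) process X_t = eps_t + sum_i theta_i eps_{t-i} with
Var(eps_t) = sigma^2, the variance is
  gamma(0) = sigma^2 * (1 + sum_i theta_i^2).
  sum_i theta_i^2 = (-0.514)^2 = 0.264196.
  gamma(0) = 1 * (1 + 0.264196) = 1 * 1.264196 = 1.264196, which rounds to 1.2642.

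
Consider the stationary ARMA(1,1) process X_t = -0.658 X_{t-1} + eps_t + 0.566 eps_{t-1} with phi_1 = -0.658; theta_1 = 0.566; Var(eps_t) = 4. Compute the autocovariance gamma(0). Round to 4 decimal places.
\gamma(0) = 4.0597

Multiply the model equation by X_{t-k} and take expectations. With theta_0 = psi_0 = 1 and psi_j the MA(infinity) weights, this gives
  gamma(k) - sum_i phi_i gamma(k-i) = c_k,
  c_k = sigma^2 * sum_{j=k..q} theta_j psi_{j-k}   (c_k = 0 for k > q),
using gamma(-m) = gamma(m).
psi-weights needed (psi_j = theta_j + sum_i phi_i psi_{j-i}):
  psi_1 = theta_1 + phi_1 = 0.566 + (-0.658) = -0.092
Right-hand sides:
  c_0 = sigma^2 (1 + theta_1 psi_1) = 4 * (1 + (0.566)(-0.092)) = 4 * 0.947928 = 3.791712
  c_1 = sigma^2 theta_1 = 4 * (0.566) = 2.264
  c_2 = 0
Equations for k = 0 and k = 1 (AR order 1):
  gamma(0) = phi_1 gamma(1) + c_0
  gamma(1) = phi_1 gamma(0) + c_1
Substituting the second into the first: gamma(0) (1 - phi_1^2) = c_0 + phi_1 c_1, so
  gamma(0) = (c_0 + phi_1 c_1) / (1 - phi_1^2) = (3.791712 + (-0.658)(2.264)) / (1 - (-0.658)^2) = 2.302 / 0.567036 = 4.059707.
Therefore gamma(0) = 4.0597 (to 4 decimal places).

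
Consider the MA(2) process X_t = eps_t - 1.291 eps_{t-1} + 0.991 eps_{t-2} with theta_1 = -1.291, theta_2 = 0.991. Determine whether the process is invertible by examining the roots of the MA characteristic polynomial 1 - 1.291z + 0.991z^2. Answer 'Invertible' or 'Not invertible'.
\text{Invertible}

The MA(q) characteristic polynomial is P(z) = 1 - 1.291z + 0.991z^2.
Invertibility requires all roots to lie outside the unit circle, i.e. |z| > 1 for every root.
Set 1 + (-1.291) z + (0.991) z^2 = 0, i.e. a z^2 + b z + c = 0 with a = 0.991, b = -1.291, c = 1.
Discriminant D = b^2 - 4ac = (-1.291)^2 - 4*(0.991)*1 = 1.666681 - (3.964) = -2.297319.
D < 0, so the roots are the complex-conjugate pair z = (-b +/- i sqrt(-D)) / (2a) = 0.6514 +/- 0.7647i.
For a conjugate pair |z|^2 = z * conj(z) = (product of roots) = c/a = 1/(0.991) = 1.009082, so |z| = sqrt(1.009082) = 1.0045 for both roots.
Moduli of all roots: 1.0045, 1.0045.
All moduli strictly greater than 1? Yes.
Verdict: Invertible.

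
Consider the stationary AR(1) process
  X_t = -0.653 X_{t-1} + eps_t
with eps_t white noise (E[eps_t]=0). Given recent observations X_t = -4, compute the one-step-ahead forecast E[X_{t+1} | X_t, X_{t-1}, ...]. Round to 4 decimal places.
E[X_{t+1} \mid \mathcal F_t] = 2.6120

For an AR(p) model X_t = c + sum_i phi_i X_{t-i} + eps_t, the
one-step-ahead conditional mean is
  E[X_{t+1} | X_t, ...] = c + sum_i phi_i X_{t+1-i}.
Substitute known values:
  E[X_{t+1} | ...] = (-0.653) * (-4)
                   = 2.6120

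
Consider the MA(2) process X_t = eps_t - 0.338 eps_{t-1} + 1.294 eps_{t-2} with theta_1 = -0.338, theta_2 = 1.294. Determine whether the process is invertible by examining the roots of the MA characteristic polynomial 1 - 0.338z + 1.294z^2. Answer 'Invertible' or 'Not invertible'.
\text{Not invertible}

The MA(q) characteristic polynomial is P(z) = 1 - 0.338z + 1.294z^2.
Invertibility requires all roots to lie outside the unit circle, i.e. |z| > 1 for every root.
Set 1 + (-0.338) z + (1.294) z^2 = 0, i.e. a z^2 + b z + c = 0 with a = 1.294, b = -0.338, c = 1.
Discriminant D = b^2 - 4ac = (-0.338)^2 - 4*(1.294)*1 = 0.114244 - (5.176) = -5.061756.
D < 0, so the roots are the complex-conjugate pair z = (-b +/- i sqrt(-D)) / (2a) = 0.1306 +/- 0.8693i.
For a conjugate pair |z|^2 = z * conj(z) = (product of roots) = c/a = 1/(1.294) = 0.772798, so |z| = sqrt(0.772798) = 0.8791 for both roots.
Moduli of all roots: 0.8791, 0.8791.
All moduli strictly greater than 1? No.
Verdict: Not invertible.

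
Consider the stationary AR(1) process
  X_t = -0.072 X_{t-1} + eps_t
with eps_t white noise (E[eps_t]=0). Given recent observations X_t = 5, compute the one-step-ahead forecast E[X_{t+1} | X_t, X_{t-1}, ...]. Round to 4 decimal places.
E[X_{t+1} \mid \mathcal F_t] = -0.3600

For an AR(p) model X_t = c + sum_i phi_i X_{t-i} + eps_t, the
one-step-ahead conditional mean is
  E[X_{t+1} | X_t, ...] = c + sum_i phi_i X_{t+1-i}.
Substitute known values:
  E[X_{t+1} | ...] = (-0.072) * (5)
                   = -0.3600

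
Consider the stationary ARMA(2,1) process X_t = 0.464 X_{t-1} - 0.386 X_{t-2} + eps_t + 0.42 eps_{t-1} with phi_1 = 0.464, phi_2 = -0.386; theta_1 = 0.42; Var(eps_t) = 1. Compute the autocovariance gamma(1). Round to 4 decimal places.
\gamma(1) = 0.9488

Multiply the model equation by X_{t-k} and take expectations. With theta_0 = psi_0 = 1 and psi_j the MA(infinity) weights, this gives
  gamma(k) - sum_i phi_i gamma(k-i) = c_k,
  c_k = sigma^2 * sum_{j=k..q} theta_j psi_{j-k}   (c_k = 0 for k > q),
using gamma(-m) = gamma(m).
psi-weights needed (psi_j = theta_j + sum_i phi_i psi_{j-i}):
  psi_1 = theta_1 + phi_1 = 0.42 + (0.464) = 0.884
Right-hand sides:
  c_0 = sigma^2 (1 + theta_1 psi_1) = 1 * (1 + (0.42)(0.884)) = 1 * 1.37128 = 1.37128
  c_1 = sigma^2 theta_1 = 1 * (0.42) = 0.42
  c_2 = 0
Equations for k = 0, 1, 2 (AR order 2, c_2 = 0):
  (E0) gamma(0) = phi_1 gamma(1) + phi_2 gamma(2) + c_0
  (E1) gamma(1) = phi_1 gamma(0) + phi_2 gamma(1) + c_1
  (E2) gamma(2) = phi_1 gamma(1) + phi_2 gamma(0)
From (E1): gamma(1) = A gamma(0) + B with
  A = phi_1 / (1 - phi_2) = 0.464 / 1.386 = 0.334776,   B = c_1 / (1 - phi_2) = 0.42 / 1.386 = 0.30303.
Insert (E2) into (E0): gamma(0) (1 - phi_2^2) = phi_1 (1 + phi_2) gamma(1) + c_0.
  phi_1 (1 + phi_2) = (0.464)(0.614) = 0.284896,   1 - phi_2^2 = 0.851004.
Replace gamma(1) by A gamma(0) + B and collect gamma(0):
  gamma(0) [0.851004 - (0.284896)(0.334776)] = (0.284896)(0.30303) + 1.37128
  gamma(0) * 0.755628 = 1.457612
  gamma(0) = 1.457612 / 0.755628 = 1.929009.
  gamma(1) = A gamma(0) + B = (0.334776)(1.929009) + (0.30303) = 0.948817.
Therefore gamma(1) = 0.9488 (to 4 decimal places).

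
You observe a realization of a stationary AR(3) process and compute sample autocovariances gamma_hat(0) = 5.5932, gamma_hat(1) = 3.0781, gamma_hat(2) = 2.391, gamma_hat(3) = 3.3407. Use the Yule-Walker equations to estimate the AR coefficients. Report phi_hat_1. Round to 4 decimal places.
\hat\phi_{1} = 0.3710

The Yule-Walker equations for an AR(p) process read, in matrix form,
  Gamma_p phi = r_p,   with   (Gamma_p)_{ij} = gamma(|i - j|),
                       (r_p)_i = gamma(i),   i,j = 1..p.
Substitute the sample gammas (Toeplitz matrix and right-hand side of size 3):
  Gamma_p = [[5.5932, 3.0781, 2.391], [3.0781, 5.5932, 3.0781], [2.391, 3.0781, 5.5932]]
  r_p     = [3.0781, 2.391, 3.3407]
Written out (R1..R3):
  (R1) 5.5932 phi_1 + 3.0781 phi_2 + 2.391 phi_3 = 3.0781
  (R2) 3.0781 phi_1 + 5.5932 phi_2 + 3.0781 phi_3 = 2.391
  (R3) 2.391 phi_1 + 3.0781 phi_2 + 5.5932 phi_3 = 3.3407
Gaussian elimination:
  R2 <- R2 - (3.0781/5.5932) R1 = R2 - (0.550329) R1:  3.899232 phi_2 + 1.762263 phi_3 = 0.697032
  R3 <- R3 - (2.391/5.5932) R1 = R3 - (0.427483) R1:  1.762263 phi_2 + 4.571087 phi_3 = 2.024863
  R3 <- R3 - (1.762263/3.899232) R2 = R3 - (0.451951) R2:  3.77463 phi_3 = 1.709839
Back-substitution:
  phi_hat_3 = 1.709839 / 3.77463 = 0.452982
  phi_hat_2 = (0.697032 - (1.762263)(0.452982)) / 3.899232 = -0.025964
  phi_hat_1 = (3.0781 - (3.0781)(-0.025964) - (2.391)(0.452982)) / 5.5932 = 0.370976
So phi_hat = [0.3710, -0.0260, 0.4530].
Therefore phi_hat_1 = 0.3710.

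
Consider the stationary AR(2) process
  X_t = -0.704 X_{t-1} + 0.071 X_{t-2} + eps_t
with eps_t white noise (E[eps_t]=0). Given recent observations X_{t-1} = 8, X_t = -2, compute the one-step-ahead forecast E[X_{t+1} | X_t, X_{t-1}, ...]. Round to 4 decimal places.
E[X_{t+1} \mid \mathcal F_t] = 1.9760

For an AR(p) model X_t = c + sum_i phi_i X_{t-i} + eps_t, the
one-step-ahead conditional mean is
  E[X_{t+1} | X_t, ...] = c + sum_i phi_i X_{t+1-i}.
Substitute known values:
  E[X_{t+1} | ...] = (-0.704) * (-2) + (0.071) * (8)
                   = 1.9760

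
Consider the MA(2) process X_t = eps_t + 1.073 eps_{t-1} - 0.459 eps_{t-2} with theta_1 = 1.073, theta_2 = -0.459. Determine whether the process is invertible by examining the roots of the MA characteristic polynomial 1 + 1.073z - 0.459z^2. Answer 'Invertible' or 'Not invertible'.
\text{Not invertible}

The MA(q) characteristic polynomial is P(z) = 1 + 1.073z - 0.459z^2.
Invertibility requires all roots to lie outside the unit circle, i.e. |z| > 1 for every root.
Set 1 + (1.073) z + (-0.459) z^2 = 0, i.e. a z^2 + b z + c = 0 with a = -0.459, b = 1.073, c = 1.
Discriminant D = b^2 - 4ac = (1.073)^2 - 4*(-0.459)*1 = 1.151329 - (-1.836) = 2.987329.
D >= 0, so the roots are real: z = (-b +/- sqrt(D)) / (2a) = (-1.073 +/- 1.728389) / (-0.918).
  z_1 = (-1.073 + 1.728389) / (-0.918) = -0.7139,   |z_1| = 0.7139.
  z_2 = (-1.073 - 1.728389) / (-0.918) = 3.0516,   |z_2| = 3.0516.
Moduli of all roots: 0.7139, 3.0516.
All moduli strictly greater than 1? No.
Verdict: Not invertible.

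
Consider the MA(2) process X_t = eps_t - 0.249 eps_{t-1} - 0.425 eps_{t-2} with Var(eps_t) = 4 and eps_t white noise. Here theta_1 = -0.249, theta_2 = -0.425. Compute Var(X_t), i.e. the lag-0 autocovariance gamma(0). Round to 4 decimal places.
\gamma(0) = 4.9705

For an MA(q) process X_t = eps_t + sum_i theta_i eps_{t-i} with
Var(eps_t) = sigma^2, the variance is
  gamma(0) = sigma^2 * (1 + sum_i theta_i^2).
  sum_i theta_i^2 = (-0.249)^2 + (-0.425)^2 = 0.062001 + 0.180625 = 0.242626.
  gamma(0) = 4 * (1 + 0.242626) = 4 * 1.242626 = 4.970504, which rounds to 4.9705.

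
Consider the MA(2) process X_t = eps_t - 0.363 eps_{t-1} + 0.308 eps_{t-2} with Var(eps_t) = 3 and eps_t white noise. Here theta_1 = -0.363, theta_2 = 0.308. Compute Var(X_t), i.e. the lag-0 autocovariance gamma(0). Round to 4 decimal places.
\gamma(0) = 3.6799

For an MA(q) process X_t = eps_t + sum_i theta_i eps_{t-i} with
Var(eps_t) = sigma^2, the variance is
  gamma(0) = sigma^2 * (1 + sum_i theta_i^2).
  sum_i theta_i^2 = (-0.363)^2 + (0.308)^2 = 0.131769 + 0.094864 = 0.226633.
  gamma(0) = 3 * (1 + 0.226633) = 3 * 1.226633 = 3.679899, which rounds to 3.6799.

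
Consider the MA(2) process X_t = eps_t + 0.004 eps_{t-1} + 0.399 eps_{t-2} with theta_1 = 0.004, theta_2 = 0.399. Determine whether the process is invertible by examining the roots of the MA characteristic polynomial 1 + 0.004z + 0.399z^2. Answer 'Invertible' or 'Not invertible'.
\text{Invertible}

The MA(q) characteristic polynomial is P(z) = 1 + 0.004z + 0.399z^2.
Invertibility requires all roots to lie outside the unit circle, i.e. |z| > 1 for every root.
Set 1 + (0.004) z + (0.399) z^2 = 0, i.e. a z^2 + b z + c = 0 with a = 0.399, b = 0.004, c = 1.
Discriminant D = b^2 - 4ac = (0.004)^2 - 4*(0.399)*1 = 0.000016 - (1.596) = -1.595984.
D < 0, so the roots are the complex-conjugate pair z = (-b +/- i sqrt(-D)) / (2a) = -0.005 +/- 1.5831i.
For a conjugate pair |z|^2 = z * conj(z) = (product of roots) = c/a = 1/(0.399) = 2.506266, so |z| = sqrt(2.506266) = 1.5831 for both roots.
Moduli of all roots: 1.5831, 1.5831.
All moduli strictly greater than 1? Yes.
Verdict: Invertible.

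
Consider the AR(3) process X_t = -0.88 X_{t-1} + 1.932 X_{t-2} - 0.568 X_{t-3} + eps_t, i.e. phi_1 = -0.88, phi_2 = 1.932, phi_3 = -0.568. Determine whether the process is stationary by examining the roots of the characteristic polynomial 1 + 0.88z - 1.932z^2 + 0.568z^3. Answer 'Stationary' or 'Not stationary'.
\text{Not stationary}

The AR(p) characteristic polynomial is P(z) = 1 + 0.88z - 1.932z^2 + 0.568z^3.
Stationarity requires all roots to lie outside the unit circle, i.e. |z| > 1 for every root.
Degree 3: look for a simple real root z0 first, then factor out (1 - z/z0) and solve the remaining quadratic.
Testing z0 = 2.5: P(2.5) = 1 + (0.88)(2.5) + (-1.932)(2.5)^2 + (0.568)(2.5)^3
  = 1 + (2.2) + (-12.075) + (8.875) = 0.  So z_0 = 2.5 is a root, |z_0| = 2.5.
Divide out the factor (1 - 0.4 z) = (1 - z/z0) (since 1/z0 = 0.4):
  P(z) = (1 - 0.4 z)(1 + (1.28) z + (-1.42) z^2)
  [check: z-coef 1.28 - (0.4) = 0.88; z^2-coef -1.42 - (0.4)(1.28) = -1.932; z^3-coef -(0.4)(-1.42) = 0.568.]
Remaining roots from the quadratic factor 1 + (1.28) z + (-1.42) z^2:
  Set 1 + (1.28) z + (-1.42) z^2 = 0, i.e. a z^2 + b z + c = 0 with a = -1.42, b = 1.28, c = 1.
  Discriminant D = b^2 - 4ac = (1.28)^2 - 4*(-1.42)*1 = 1.6384 - (-5.68) = 7.3184.
  D >= 0, so the roots are real: z = (-b +/- sqrt(D)) / (2a) = (-1.28 +/- 2.705254) / (-2.84).
    z_1 = (-1.28 + 2.705254) / (-2.84) = -0.5019,   |z_1| = 0.5019.
    z_2 = (-1.28 - 2.705254) / (-2.84) = 1.4033,   |z_2| = 1.4033.
Moduli of all roots: 2.5000, 0.5019, 1.4033.
All moduli strictly greater than 1? No.
Verdict: Not stationary.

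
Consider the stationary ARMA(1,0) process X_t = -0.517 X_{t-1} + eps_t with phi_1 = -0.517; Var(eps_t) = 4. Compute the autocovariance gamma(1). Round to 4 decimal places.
\gamma(1) = -2.8224

Multiply the model equation by X_{t-k} and take expectations. With theta_0 = psi_0 = 1 and psi_j the MA(infinity) weights, this gives
  gamma(k) - sum_i phi_i gamma(k-i) = c_k,
  c_k = sigma^2 * sum_{j=k..q} theta_j psi_{j-k}   (c_k = 0 for k > q),
using gamma(-m) = gamma(m).
Pure AR (q = 0): c_0 = sigma^2 = 4, c_k = 0 for k >= 1.
Equations for k = 0 and k = 1 (AR order 1):
  gamma(0) = phi_1 gamma(1) + c_0
  gamma(1) = phi_1 gamma(0) + c_1
Substituting the second into the first: gamma(0) (1 - phi_1^2) = c_0 + phi_1 c_1, so
  gamma(0) = c_0 / (1 - phi_1^2) = 4 / (1 - (-0.517)^2) = 4 / 0.732711 = 5.459178.
  gamma(1) = phi_1 gamma(0) = (-0.517)(5.459178) = -2.822395.
Therefore gamma(1) = -2.8224 (to 4 decimal places).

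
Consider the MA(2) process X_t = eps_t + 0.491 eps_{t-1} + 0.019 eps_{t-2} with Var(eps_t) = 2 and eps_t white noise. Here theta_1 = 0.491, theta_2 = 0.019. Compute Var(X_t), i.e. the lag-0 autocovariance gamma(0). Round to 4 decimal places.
\gamma(0) = 2.4829

For an MA(q) process X_t = eps_t + sum_i theta_i eps_{t-i} with
Var(eps_t) = sigma^2, the variance is
  gamma(0) = sigma^2 * (1 + sum_i theta_i^2).
  sum_i theta_i^2 = (0.491)^2 + (0.019)^2 = 0.241081 + 0.000361 = 0.241442.
  gamma(0) = 2 * (1 + 0.241442) = 2 * 1.241442 = 2.482884, which rounds to 2.4829.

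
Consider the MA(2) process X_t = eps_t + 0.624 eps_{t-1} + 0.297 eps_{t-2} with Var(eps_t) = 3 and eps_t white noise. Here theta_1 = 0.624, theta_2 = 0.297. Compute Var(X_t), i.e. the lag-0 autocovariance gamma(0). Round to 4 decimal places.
\gamma(0) = 4.4328

For an MA(q) process X_t = eps_t + sum_i theta_i eps_{t-i} with
Var(eps_t) = sigma^2, the variance is
  gamma(0) = sigma^2 * (1 + sum_i theta_i^2).
  sum_i theta_i^2 = (0.624)^2 + (0.297)^2 = 0.389376 + 0.088209 = 0.477585.
  gamma(0) = 3 * (1 + 0.477585) = 3 * 1.477585 = 4.432755, which rounds to 4.4328.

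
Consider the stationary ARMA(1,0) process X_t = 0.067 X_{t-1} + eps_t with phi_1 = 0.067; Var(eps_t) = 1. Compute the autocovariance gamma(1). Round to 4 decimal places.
\gamma(1) = 0.0673

Multiply the model equation by X_{t-k} and take expectations. With theta_0 = psi_0 = 1 and psi_j the MA(infinity) weights, this gives
  gamma(k) - sum_i phi_i gamma(k-i) = c_k,
  c_k = sigma^2 * sum_{j=k..q} theta_j psi_{j-k}   (c_k = 0 for k > q),
using gamma(-m) = gamma(m).
Pure AR (q = 0): c_0 = sigma^2 = 1, c_k = 0 for k >= 1.
Equations for k = 0 and k = 1 (AR order 1):
  gamma(0) = phi_1 gamma(1) + c_0
  gamma(1) = phi_1 gamma(0) + c_1
Substituting the second into the first: gamma(0) (1 - phi_1^2) = c_0 + phi_1 c_1, so
  gamma(0) = c_0 / (1 - phi_1^2) = 1 / (1 - (0.067)^2) = 1 / 0.995511 = 1.004509.
  gamma(1) = phi_1 gamma(0) = (0.067)(1.004509) = 0.067302.
Therefore gamma(1) = 0.0673 (to 4 decimal places).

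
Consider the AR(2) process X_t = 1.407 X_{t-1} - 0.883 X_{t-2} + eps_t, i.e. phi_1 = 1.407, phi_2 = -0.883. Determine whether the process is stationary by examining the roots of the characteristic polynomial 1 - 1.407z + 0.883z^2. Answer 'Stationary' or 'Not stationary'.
\text{Stationary}

The AR(p) characteristic polynomial is P(z) = 1 - 1.407z + 0.883z^2.
Stationarity requires all roots to lie outside the unit circle, i.e. |z| > 1 for every root.
Set 1 + (-1.407) z + (0.883) z^2 = 0, i.e. a z^2 + b z + c = 0 with a = 0.883, b = -1.407, c = 1.
Discriminant D = b^2 - 4ac = (-1.407)^2 - 4*(0.883)*1 = 1.979649 - (3.532) = -1.552351.
D < 0, so the roots are the complex-conjugate pair z = (-b +/- i sqrt(-D)) / (2a) = 0.7967 +/- 0.7055i.
For a conjugate pair |z|^2 = z * conj(z) = (product of roots) = c/a = 1/(0.883) = 1.132503, so |z| = sqrt(1.132503) = 1.0642 for both roots.
Moduli of all roots: 1.0642, 1.0642.
All moduli strictly greater than 1? Yes.
Verdict: Stationary.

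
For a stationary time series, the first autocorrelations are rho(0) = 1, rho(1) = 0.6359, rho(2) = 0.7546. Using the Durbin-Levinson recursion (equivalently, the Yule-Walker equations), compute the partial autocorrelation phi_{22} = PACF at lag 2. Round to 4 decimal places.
\phi_{22} = 0.5880

The PACF at lag k is phi_{kk}, the last component of the solution
to the Yule-Walker system G_k phi = r_k where
  (G_k)_{ij} = rho(|i - j|), (r_k)_i = rho(i), i,j = 1..k.
Equivalently, Durbin-Levinson gives phi_{kk} iteratively:
  phi_{11} = rho(1)
  phi_{kk} = [rho(k) - sum_{j=1..k-1} phi_{k-1,j} rho(k-j)]
            / [1 - sum_{j=1..k-1} phi_{k-1,j} rho(j)],
  phi_{k,j} = phi_{k-1,j} - phi_{kk} phi_{k-1,k-j},  j = 1..k-1.
Step k = 1:
  phi_11 = rho(1) = 0.6359.
Step k = 2:
  phi_22 = [rho(2) - phi_11 rho(1)] / [1 - phi_11 rho(1)] = [0.7546 - (0.6359)(0.6359)] / [1 - (0.6359)(0.6359)]
         = 0.35023119 / 0.59563119 = 0.588.
Therefore phi_{22} = 0.5880.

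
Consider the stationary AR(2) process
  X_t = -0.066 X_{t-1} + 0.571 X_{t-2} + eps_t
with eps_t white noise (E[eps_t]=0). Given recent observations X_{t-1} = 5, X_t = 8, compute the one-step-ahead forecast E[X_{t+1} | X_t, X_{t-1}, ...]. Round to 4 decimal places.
E[X_{t+1} \mid \mathcal F_t] = 2.3270

For an AR(p) model X_t = c + sum_i phi_i X_{t-i} + eps_t, the
one-step-ahead conditional mean is
  E[X_{t+1} | X_t, ...] = c + sum_i phi_i X_{t+1-i}.
Substitute known values:
  E[X_{t+1} | ...] = (-0.066) * (8) + (0.571) * (5)
                   = 2.3270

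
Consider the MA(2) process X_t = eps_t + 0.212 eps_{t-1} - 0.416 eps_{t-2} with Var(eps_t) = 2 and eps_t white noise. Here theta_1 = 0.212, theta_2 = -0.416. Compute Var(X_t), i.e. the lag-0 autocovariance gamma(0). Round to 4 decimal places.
\gamma(0) = 2.4360

For an MA(q) process X_t = eps_t + sum_i theta_i eps_{t-i} with
Var(eps_t) = sigma^2, the variance is
  gamma(0) = sigma^2 * (1 + sum_i theta_i^2).
  sum_i theta_i^2 = (0.212)^2 + (-0.416)^2 = 0.044944 + 0.173056 = 0.218.
  gamma(0) = 2 * (1 + 0.218) = 2 * 1.218 = 2.436, which rounds to 2.4360.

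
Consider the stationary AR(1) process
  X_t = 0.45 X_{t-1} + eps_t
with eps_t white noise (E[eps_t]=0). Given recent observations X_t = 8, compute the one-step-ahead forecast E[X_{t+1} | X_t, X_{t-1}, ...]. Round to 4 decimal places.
E[X_{t+1} \mid \mathcal F_t] = 3.6000

For an AR(p) model X_t = c + sum_i phi_i X_{t-i} + eps_t, the
one-step-ahead conditional mean is
  E[X_{t+1} | X_t, ...] = c + sum_i phi_i X_{t+1-i}.
Substitute known values:
  E[X_{t+1} | ...] = (0.45) * (8)
                   = 3.6000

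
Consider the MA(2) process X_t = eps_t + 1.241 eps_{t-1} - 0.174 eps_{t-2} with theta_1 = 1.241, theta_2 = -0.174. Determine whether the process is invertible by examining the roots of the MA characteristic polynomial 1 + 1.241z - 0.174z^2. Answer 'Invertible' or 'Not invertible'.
\text{Not invertible}

The MA(q) characteristic polynomial is P(z) = 1 + 1.241z - 0.174z^2.
Invertibility requires all roots to lie outside the unit circle, i.e. |z| > 1 for every root.
Set 1 + (1.241) z + (-0.174) z^2 = 0, i.e. a z^2 + b z + c = 0 with a = -0.174, b = 1.241, c = 1.
Discriminant D = b^2 - 4ac = (1.241)^2 - 4*(-0.174)*1 = 1.540081 - (-0.696) = 2.236081.
D >= 0, so the roots are real: z = (-b +/- sqrt(D)) / (2a) = (-1.241 +/- 1.495353) / (-0.348).
  z_1 = (-1.241 + 1.495353) / (-0.348) = -0.7309,   |z_1| = 0.7309.
  z_2 = (-1.241 - 1.495353) / (-0.348) = 7.8631,   |z_2| = 7.8631.
Moduli of all roots: 0.7309, 7.8631.
All moduli strictly greater than 1? No.
Verdict: Not invertible.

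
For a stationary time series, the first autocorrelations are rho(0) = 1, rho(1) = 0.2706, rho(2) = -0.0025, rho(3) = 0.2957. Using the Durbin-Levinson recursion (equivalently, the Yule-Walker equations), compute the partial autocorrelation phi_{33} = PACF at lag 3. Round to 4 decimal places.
\phi_{33} = 0.3460

The PACF at lag k is phi_{kk}, the last component of the solution
to the Yule-Walker system G_k phi = r_k where
  (G_k)_{ij} = rho(|i - j|), (r_k)_i = rho(i), i,j = 1..k.
Equivalently, Durbin-Levinson gives phi_{kk} iteratively:
  phi_{11} = rho(1)
  phi_{kk} = [rho(k) - sum_{j=1..k-1} phi_{k-1,j} rho(k-j)]
            / [1 - sum_{j=1..k-1} phi_{k-1,j} rho(j)],
  phi_{k,j} = phi_{k-1,j} - phi_{kk} phi_{k-1,k-j},  j = 1..k-1.
Step k = 1:
  phi_11 = rho(1) = 0.2706.
Step k = 2:
  phi_22 = [rho(2) - phi_11 rho(1)] / [1 - phi_11 rho(1)] = [-0.0025 - (0.2706)(0.2706)] / [1 - (0.2706)(0.2706)]
         = -0.07572436 / 0.92677564 = -0.081707.
  Update: phi_21 = phi_11 - phi_22 phi_11 = 0.2706 - (-0.081707)(0.2706) = 0.29271.
Step k = 3:
  phi_33 = [rho(3) - phi_21 rho(2) - phi_22 rho(1)] / [1 - phi_21 rho(1) - phi_22 rho(2)]
    numerator   = 0.2957 - (0.29271)(-0.0025) - (-0.081707)(0.2706) = 0.31854178
    denominator = 1 - (0.29271)(0.2706) - (-0.081707)(-0.0025) = 0.9205884
  phi_33 = 0.31854178 / 0.9205884 = 0.346.
Therefore phi_{33} = 0.3460.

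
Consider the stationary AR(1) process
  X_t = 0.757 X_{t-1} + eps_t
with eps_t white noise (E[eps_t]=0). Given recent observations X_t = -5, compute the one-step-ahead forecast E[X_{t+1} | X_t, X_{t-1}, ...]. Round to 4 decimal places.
E[X_{t+1} \mid \mathcal F_t] = -3.7850

For an AR(p) model X_t = c + sum_i phi_i X_{t-i} + eps_t, the
one-step-ahead conditional mean is
  E[X_{t+1} | X_t, ...] = c + sum_i phi_i X_{t+1-i}.
Substitute known values:
  E[X_{t+1} | ...] = (0.757) * (-5)
                   = -3.7850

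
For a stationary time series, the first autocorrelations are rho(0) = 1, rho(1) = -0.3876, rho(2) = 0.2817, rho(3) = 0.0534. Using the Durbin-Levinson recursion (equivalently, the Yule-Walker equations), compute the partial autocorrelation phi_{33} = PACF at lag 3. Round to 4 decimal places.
\phi_{33} = 0.2480

The PACF at lag k is phi_{kk}, the last component of the solution
to the Yule-Walker system G_k phi = r_k where
  (G_k)_{ij} = rho(|i - j|), (r_k)_i = rho(i), i,j = 1..k.
Equivalently, Durbin-Levinson gives phi_{kk} iteratively:
  phi_{11} = rho(1)
  phi_{kk} = [rho(k) - sum_{j=1..k-1} phi_{k-1,j} rho(k-j)]
            / [1 - sum_{j=1..k-1} phi_{k-1,j} rho(j)],
  phi_{k,j} = phi_{k-1,j} - phi_{kk} phi_{k-1,k-j},  j = 1..k-1.
Step k = 1:
  phi_11 = rho(1) = -0.3876.
Step k = 2:
  phi_22 = [rho(2) - phi_11 rho(1)] / [1 - phi_11 rho(1)] = [0.2817 - (-0.3876)(-0.3876)] / [1 - (-0.3876)(-0.3876)]
         = 0.13146624 / 0.84976624 = 0.154709.
  Update: phi_21 = phi_11 - phi_22 phi_11 = -0.3876 - (0.154709)(-0.3876) = -0.327635.
Step k = 3:
  phi_33 = [rho(3) - phi_21 rho(2) - phi_22 rho(1)] / [1 - phi_21 rho(1) - phi_22 rho(2)]
    numerator   = 0.0534 - (-0.327635)(0.2817) - (0.154709)(-0.3876) = 0.20565985
    denominator = 1 - (-0.327635)(-0.3876) - (0.154709)(0.2817) = 0.82942727
  phi_33 = 0.20565985 / 0.82942727 = 0.248.
Therefore phi_{33} = 0.2480.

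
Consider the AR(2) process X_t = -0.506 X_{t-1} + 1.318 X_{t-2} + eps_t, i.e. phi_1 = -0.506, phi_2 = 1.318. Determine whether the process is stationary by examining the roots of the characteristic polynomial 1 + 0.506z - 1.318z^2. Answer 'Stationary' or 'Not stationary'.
\text{Not stationary}

The AR(p) characteristic polynomial is P(z) = 1 + 0.506z - 1.318z^2.
Stationarity requires all roots to lie outside the unit circle, i.e. |z| > 1 for every root.
Set 1 + (0.506) z + (-1.318) z^2 = 0, i.e. a z^2 + b z + c = 0 with a = -1.318, b = 0.506, c = 1.
Discriminant D = b^2 - 4ac = (0.506)^2 - 4*(-1.318)*1 = 0.256036 - (-5.272) = 5.528036.
D >= 0, so the roots are real: z = (-b +/- sqrt(D)) / (2a) = (-0.506 +/- 2.351178) / (-2.636).
  z_1 = (-0.506 + 2.351178) / (-2.636) = -0.7,   |z_1| = 0.7.
  z_2 = (-0.506 - 2.351178) / (-2.636) = 1.0839,   |z_2| = 1.0839.
Moduli of all roots: 0.7000, 1.0839.
All moduli strictly greater than 1? No.
Verdict: Not stationary.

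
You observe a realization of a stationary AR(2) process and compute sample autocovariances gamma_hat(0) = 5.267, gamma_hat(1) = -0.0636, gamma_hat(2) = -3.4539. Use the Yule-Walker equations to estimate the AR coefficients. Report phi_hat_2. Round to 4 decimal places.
\hat\phi_{2} = -0.6560

The Yule-Walker equations for an AR(p) process read, in matrix form,
  Gamma_p phi = r_p,   with   (Gamma_p)_{ij} = gamma(|i - j|),
                       (r_p)_i = gamma(i),   i,j = 1..p.
Substitute the sample gammas (Toeplitz matrix and right-hand side of size 2):
  Gamma_p = [[5.267, -0.0636], [-0.0636, 5.267]]
  r_p     = [-0.0636, -3.4539]
Written out:
  5.267 phi_1 - 0.0636 phi_2 = -0.0636
  -0.0636 phi_1 + 5.267 phi_2 = -3.4539
Solve by Cramer's rule:
  det = gamma(0)^2 - gamma(1)^2 = (5.267)^2 - (-0.0636)^2 = 27.741289 - 0.00404496 = 27.73724404
  phi_hat_1 = [gamma(1) gamma(0) - gamma(1) gamma(2)] / det = [(-0.0636)(5.267) - (-0.0636)(-3.4539)] / 27.73724404 = -0.55464924 / 27.73724404 = -0.02
  phi_hat_2 = [gamma(0) gamma(2) - gamma(1)^2] / det = [(5.267)(-3.4539) - (-0.0636)^2] / 27.73724404 = -18.19573626 / 27.73724404 = -0.656
So phi_hat = [-0.0200, -0.6560].
Therefore phi_hat_2 = -0.6560.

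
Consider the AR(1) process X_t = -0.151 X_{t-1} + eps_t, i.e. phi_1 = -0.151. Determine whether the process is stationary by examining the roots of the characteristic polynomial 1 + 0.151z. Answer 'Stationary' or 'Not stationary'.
\text{Stationary}

The AR(p) characteristic polynomial is P(z) = 1 + 0.151z.
Stationarity requires all roots to lie outside the unit circle, i.e. |z| > 1 for every root.
This is linear in z: 1 + (0.151) z = 0  =>  z = -1/(0.151) = -6.622517,  |z| = 6.622517.
Moduli of all roots: 6.6225.
All moduli strictly greater than 1? Yes.
Verdict: Stationary.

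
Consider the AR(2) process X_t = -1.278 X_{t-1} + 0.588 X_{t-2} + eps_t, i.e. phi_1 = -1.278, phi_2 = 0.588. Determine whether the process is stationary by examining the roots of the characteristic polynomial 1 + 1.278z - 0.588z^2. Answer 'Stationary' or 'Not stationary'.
\text{Not stationary}

The AR(p) characteristic polynomial is P(z) = 1 + 1.278z - 0.588z^2.
Stationarity requires all roots to lie outside the unit circle, i.e. |z| > 1 for every root.
Set 1 + (1.278) z + (-0.588) z^2 = 0, i.e. a z^2 + b z + c = 0 with a = -0.588, b = 1.278, c = 1.
Discriminant D = b^2 - 4ac = (1.278)^2 - 4*(-0.588)*1 = 1.633284 - (-2.352) = 3.985284.
D >= 0, so the roots are real: z = (-b +/- sqrt(D)) / (2a) = (-1.278 +/- 1.996318) / (-1.176).
  z_1 = (-1.278 + 1.996318) / (-1.176) = -0.6108,   |z_1| = 0.6108.
  z_2 = (-1.278 - 1.996318) / (-1.176) = 2.7843,   |z_2| = 2.7843.
Moduli of all roots: 0.6108, 2.7843.
All moduli strictly greater than 1? No.
Verdict: Not stationary.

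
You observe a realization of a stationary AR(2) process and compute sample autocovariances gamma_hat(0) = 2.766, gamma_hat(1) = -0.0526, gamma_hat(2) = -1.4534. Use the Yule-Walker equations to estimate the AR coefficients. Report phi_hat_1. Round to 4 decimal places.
\hat\phi_{1} = -0.0290

The Yule-Walker equations for an AR(p) process read, in matrix form,
  Gamma_p phi = r_p,   with   (Gamma_p)_{ij} = gamma(|i - j|),
                       (r_p)_i = gamma(i),   i,j = 1..p.
Substitute the sample gammas (Toeplitz matrix and right-hand side of size 2):
  Gamma_p = [[2.766, -0.0526], [-0.0526, 2.766]]
  r_p     = [-0.0526, -1.4534]
Written out:
  2.766 phi_1 - 0.0526 phi_2 = -0.0526
  -0.0526 phi_1 + 2.766 phi_2 = -1.4534
Solve by Cramer's rule:
  det = gamma(0)^2 - gamma(1)^2 = (2.766)^2 - (-0.0526)^2 = 7.650756 - 0.00276676 = 7.64798924
  phi_hat_1 = [gamma(1) gamma(0) - gamma(1) gamma(2)] / det = [(-0.0526)(2.766) - (-0.0526)(-1.4534)] / 7.64798924 = -0.22194044 / 7.64798924 = -0.029
  phi_hat_2 = [gamma(0) gamma(2) - gamma(1)^2] / det = [(2.766)(-1.4534) - (-0.0526)^2] / 7.64798924 = -4.02287116 / 7.64798924 = -0.526
So phi_hat = [-0.0290, -0.5260].
Therefore phi_hat_1 = -0.0290.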